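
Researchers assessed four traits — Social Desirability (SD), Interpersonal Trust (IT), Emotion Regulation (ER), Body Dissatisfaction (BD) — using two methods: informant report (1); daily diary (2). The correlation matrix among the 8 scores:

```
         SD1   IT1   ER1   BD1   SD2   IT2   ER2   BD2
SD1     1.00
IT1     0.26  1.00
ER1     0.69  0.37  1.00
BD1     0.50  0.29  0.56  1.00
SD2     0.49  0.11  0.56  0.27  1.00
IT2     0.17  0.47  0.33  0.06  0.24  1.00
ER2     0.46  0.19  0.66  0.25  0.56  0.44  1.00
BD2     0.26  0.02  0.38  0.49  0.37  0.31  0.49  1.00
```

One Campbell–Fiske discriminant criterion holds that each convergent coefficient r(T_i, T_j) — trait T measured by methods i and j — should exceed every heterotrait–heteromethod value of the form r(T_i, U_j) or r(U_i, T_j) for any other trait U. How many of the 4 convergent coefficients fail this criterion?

1

Checking each validity diagonal entry against its comparison values:
SD (methods 1·2): 0.49 vs {0.17, 0.11, 0.46, 0.56, 0.26, 0.27} → fail.
IT (methods 1·2): 0.47 vs {0.11, 0.17, 0.19, 0.33, 0.02, 0.06} → pass.
ER (methods 1·2): 0.66 vs {0.56, 0.46, 0.33, 0.19, 0.38, 0.25} → pass.
BD (methods 1·2): 0.49 vs {0.27, 0.26, 0.06, 0.02, 0.25, 0.38} → pass.
1 of 4 fail.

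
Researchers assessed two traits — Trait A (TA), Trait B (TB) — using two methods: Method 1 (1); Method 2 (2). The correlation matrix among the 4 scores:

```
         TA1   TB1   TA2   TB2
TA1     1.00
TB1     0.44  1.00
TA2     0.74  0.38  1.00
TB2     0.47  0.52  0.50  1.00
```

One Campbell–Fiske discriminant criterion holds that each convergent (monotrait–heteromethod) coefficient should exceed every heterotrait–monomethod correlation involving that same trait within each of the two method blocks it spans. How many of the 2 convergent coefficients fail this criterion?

Each convergent coefficient versus the relevant comparison correlations:
TA (methods 1·2): 0.74 vs {0.44, 0.50} → pass.
TB (methods 1·2): 0.52 vs {0.44, 0.50} → pass.
0 of 2 fail.

0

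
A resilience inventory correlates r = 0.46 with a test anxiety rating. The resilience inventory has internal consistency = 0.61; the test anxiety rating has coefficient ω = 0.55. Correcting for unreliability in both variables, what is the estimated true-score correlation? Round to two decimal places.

0.79

r_true = r_obs / √(r_xx · r_yy) = 0.46 / √(0.61 × 0.55) = 0.46 / √0.3355 = 0.46 / 0.5792 ≈ 0.79.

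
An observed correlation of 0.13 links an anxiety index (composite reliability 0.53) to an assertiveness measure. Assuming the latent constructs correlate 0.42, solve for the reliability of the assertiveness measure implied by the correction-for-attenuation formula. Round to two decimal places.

r_true = r_obs / √(r_xx · r_yy) ⇒ 0.42 = 0.13 / √(0.53 · r_yy).
√(0.53 · r_yy) = 0.13 / 0.42 = 0.3095; 0.53 · r_yy = 0.0958; r_yy = 0.0958 / 0.53 ≈ 0.18.

0.18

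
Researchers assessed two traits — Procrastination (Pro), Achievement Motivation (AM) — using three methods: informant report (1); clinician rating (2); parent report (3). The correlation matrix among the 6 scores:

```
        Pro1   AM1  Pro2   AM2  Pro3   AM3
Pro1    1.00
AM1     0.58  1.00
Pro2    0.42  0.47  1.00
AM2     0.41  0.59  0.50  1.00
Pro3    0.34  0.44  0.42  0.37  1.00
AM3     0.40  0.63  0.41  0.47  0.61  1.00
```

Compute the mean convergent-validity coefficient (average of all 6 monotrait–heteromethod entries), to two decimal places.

0.48

Convergent values: 0.42, 0.34, 0.42, 0.59, 0.63, 0.47; mean = 2.87/6 = 0.48.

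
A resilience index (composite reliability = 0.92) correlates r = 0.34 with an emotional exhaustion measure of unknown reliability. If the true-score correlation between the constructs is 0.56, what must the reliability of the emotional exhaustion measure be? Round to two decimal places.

0.40

r_true = r_obs / √(r_xx · r_yy) ⇒ 0.56 = 0.34 / √(0.92 · r_yy).
√(0.92 · r_yy) = 0.34 / 0.56 = 0.6071; 0.92 · r_yy = 0.3686; r_yy = 0.3686 / 0.92 ≈ 0.40.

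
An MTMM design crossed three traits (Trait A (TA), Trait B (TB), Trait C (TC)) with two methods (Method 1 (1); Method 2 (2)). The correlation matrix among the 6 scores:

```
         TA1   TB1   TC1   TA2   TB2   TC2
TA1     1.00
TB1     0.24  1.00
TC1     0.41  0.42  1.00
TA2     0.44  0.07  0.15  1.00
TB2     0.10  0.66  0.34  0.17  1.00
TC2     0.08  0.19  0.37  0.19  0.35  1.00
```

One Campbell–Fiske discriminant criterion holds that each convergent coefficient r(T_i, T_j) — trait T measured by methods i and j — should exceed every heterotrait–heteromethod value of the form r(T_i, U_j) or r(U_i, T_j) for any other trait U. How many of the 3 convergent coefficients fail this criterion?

0

Convergent coefficients and their comparison sets:
TA (methods 1·2): 0.44 vs {0.10, 0.07, 0.08, 0.15} → pass.
TB (methods 1·2): 0.66 vs {0.07, 0.10, 0.19, 0.34} → pass.
TC (methods 1·2): 0.37 vs {0.15, 0.08, 0.34, 0.19} → pass.
0 of 3 fail.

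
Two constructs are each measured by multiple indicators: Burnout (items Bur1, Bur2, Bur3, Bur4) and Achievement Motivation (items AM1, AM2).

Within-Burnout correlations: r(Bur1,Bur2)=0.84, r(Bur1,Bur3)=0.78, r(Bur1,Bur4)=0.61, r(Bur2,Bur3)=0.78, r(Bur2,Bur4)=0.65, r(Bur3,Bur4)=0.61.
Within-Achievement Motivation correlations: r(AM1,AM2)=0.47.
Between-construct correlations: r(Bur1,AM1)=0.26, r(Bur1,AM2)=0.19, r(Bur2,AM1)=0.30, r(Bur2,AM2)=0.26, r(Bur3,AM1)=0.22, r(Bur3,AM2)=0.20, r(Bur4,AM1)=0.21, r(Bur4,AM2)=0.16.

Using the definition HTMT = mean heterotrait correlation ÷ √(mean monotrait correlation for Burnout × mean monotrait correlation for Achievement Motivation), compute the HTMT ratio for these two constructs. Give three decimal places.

Between-construct mean = 1.80/8 = 0.2250.
Mean within-Bur = 4.27/6 = 0.7117; mean within-AM = 0.47/1 = 0.4700.
Geometric mean = √(0.7117 × 0.4700) = 0.5784.
HTMT = 0.2250 / 0.5784 = 0.389.

0.389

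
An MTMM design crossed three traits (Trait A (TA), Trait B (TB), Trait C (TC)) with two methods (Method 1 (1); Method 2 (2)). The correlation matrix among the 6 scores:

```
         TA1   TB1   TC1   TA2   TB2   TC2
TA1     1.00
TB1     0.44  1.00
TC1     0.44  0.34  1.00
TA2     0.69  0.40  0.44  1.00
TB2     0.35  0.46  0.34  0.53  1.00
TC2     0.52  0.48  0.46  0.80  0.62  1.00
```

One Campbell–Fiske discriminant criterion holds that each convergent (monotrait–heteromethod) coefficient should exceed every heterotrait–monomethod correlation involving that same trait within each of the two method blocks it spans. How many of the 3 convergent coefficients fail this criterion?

Convergent coefficients and their comparison sets:
TA (methods 1·2): 0.69 vs {0.44, 0.53, 0.44, 0.80} → fail.
TB (methods 1·2): 0.46 vs {0.44, 0.53, 0.34, 0.62} → fail.
TC (methods 1·2): 0.46 vs {0.44, 0.80, 0.34, 0.62} → fail.
3 of 3 fail.

3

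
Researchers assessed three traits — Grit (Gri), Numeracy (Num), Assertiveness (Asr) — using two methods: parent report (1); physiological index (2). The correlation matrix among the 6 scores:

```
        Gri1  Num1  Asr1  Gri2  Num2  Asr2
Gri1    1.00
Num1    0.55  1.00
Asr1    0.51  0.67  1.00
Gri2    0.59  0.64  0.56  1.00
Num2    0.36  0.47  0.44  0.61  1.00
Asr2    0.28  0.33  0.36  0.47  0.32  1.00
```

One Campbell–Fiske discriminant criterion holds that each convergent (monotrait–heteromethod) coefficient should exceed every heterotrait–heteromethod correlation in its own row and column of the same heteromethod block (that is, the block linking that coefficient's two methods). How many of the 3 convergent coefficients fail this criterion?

Checking each validity diagonal entry against its comparison values:
Gri (methods 1·2): 0.59 vs {0.36, 0.64, 0.28, 0.56} → fail.
Num (methods 1·2): 0.47 vs {0.64, 0.36, 0.33, 0.44} → fail.
Asr (methods 1·2): 0.36 vs {0.56, 0.28, 0.44, 0.33} → fail.
3 of 3 fail.

3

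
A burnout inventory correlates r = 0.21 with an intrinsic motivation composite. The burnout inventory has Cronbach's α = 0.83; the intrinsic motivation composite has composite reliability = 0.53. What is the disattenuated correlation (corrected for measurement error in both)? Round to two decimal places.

r_true = r_obs / √(r_xx · r_yy) = 0.21 / √(0.83 × 0.53) = 0.21 / √0.4399 = 0.21 / 0.6632 ≈ 0.32.

0.32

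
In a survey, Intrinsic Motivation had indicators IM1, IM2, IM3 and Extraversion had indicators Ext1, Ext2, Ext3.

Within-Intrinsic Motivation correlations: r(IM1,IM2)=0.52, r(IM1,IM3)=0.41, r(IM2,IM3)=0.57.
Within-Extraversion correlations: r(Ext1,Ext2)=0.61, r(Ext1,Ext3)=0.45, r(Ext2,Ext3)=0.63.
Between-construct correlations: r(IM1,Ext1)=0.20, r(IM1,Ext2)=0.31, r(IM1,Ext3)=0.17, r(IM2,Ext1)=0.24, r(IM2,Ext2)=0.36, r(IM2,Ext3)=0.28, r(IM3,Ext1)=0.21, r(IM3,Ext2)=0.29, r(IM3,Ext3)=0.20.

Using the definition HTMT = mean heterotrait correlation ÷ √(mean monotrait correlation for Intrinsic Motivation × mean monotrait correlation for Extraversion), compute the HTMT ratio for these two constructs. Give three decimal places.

Mean heterotrait r = 2.26/9 = 0.2511.
Mean within-IM = 1.50/3 = 0.5000; mean within-Ext = 1.69/3 = 0.5633.
Geometric mean = √(0.5000 × 0.5633) = 0.5307.
HTMT = 0.2511 / 0.5307 = 0.473.

0.473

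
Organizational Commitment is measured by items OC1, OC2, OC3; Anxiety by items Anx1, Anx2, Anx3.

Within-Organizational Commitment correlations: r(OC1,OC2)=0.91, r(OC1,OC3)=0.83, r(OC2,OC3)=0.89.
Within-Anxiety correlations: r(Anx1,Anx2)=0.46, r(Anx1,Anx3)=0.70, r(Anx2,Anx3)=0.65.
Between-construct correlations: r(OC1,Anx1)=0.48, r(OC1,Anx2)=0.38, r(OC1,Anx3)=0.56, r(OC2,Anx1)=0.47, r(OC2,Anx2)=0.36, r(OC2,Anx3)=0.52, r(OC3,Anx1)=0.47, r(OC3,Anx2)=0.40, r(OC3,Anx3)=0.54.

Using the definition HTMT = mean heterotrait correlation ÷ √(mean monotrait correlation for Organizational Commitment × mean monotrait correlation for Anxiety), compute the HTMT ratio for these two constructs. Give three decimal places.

0.639

Mean between = 4.18/9 = 0.4644.
Mean within-OC = 2.63/3 = 0.8767; mean within-Anx = 1.81/3 = 0.6033.
Geometric mean = √(0.8767 × 0.6033) = 0.7273.
HTMT = 0.4644 / 0.7273 = 0.639.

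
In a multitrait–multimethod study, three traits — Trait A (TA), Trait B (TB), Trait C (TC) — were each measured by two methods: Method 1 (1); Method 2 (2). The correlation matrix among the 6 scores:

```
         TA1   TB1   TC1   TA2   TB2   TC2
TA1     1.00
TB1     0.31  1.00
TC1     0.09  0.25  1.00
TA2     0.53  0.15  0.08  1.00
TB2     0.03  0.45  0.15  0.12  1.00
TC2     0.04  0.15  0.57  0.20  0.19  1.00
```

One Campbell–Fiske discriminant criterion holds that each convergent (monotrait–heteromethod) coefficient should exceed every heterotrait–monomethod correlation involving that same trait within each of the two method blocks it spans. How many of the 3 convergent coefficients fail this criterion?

0

Each convergent coefficient versus the relevant comparison correlations:
TA (methods 1·2): 0.53 vs {0.31, 0.12, 0.09, 0.20} → pass.
TB (methods 1·2): 0.45 vs {0.31, 0.12, 0.25, 0.19} → pass.
TC (methods 1·2): 0.57 vs {0.09, 0.20, 0.25, 0.19} → pass.
0 of 3 fail.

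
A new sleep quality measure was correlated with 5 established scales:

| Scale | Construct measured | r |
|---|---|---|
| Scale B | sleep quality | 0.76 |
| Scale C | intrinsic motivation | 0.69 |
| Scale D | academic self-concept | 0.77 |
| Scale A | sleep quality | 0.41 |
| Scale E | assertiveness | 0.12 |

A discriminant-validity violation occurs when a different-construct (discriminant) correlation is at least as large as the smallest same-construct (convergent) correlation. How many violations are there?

2

Convergent (same construct = sleep quality): Scale B, Scale A.
Smallest convergent = 0.41. Discriminant values: 0.69, 0.77, 0.12; count ≥ 0.41 → 2.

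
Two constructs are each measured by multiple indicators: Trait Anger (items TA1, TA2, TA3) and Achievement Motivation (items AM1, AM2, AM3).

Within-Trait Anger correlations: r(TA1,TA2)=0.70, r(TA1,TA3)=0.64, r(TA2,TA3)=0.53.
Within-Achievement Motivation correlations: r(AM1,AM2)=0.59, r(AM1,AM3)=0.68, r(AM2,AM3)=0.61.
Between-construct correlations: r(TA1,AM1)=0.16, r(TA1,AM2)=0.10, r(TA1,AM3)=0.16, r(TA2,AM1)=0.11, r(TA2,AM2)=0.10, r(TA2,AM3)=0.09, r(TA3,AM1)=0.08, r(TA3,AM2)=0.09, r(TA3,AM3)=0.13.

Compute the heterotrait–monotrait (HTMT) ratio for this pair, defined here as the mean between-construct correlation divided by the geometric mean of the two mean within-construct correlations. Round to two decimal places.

Between-construct mean = 1.02/9 = 0.1133.
Mean within-TA = 1.87/3 = 0.6233; mean within-AM = 1.88/3 = 0.6267.
Geometric mean = √(0.6233 × 0.6267) = 0.6250.
HTMT = 0.1133 / 0.6250 = 0.18.

0.18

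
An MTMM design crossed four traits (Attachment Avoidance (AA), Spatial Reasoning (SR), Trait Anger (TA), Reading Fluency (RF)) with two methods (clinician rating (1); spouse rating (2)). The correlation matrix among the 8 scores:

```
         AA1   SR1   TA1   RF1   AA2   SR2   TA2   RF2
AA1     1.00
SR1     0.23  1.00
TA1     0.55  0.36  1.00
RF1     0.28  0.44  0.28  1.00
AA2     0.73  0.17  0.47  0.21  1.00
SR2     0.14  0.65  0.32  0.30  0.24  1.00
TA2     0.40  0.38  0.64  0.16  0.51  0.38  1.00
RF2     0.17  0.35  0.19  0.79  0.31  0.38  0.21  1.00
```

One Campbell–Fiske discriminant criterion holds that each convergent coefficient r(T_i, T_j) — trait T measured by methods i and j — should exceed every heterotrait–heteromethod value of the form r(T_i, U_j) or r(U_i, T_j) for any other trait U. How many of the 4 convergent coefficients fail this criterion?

Convergent coefficients and their comparison sets:
AA (methods 1·2): 0.73 vs {0.14, 0.17, 0.40, 0.47, 0.17, 0.21} → pass.
SR (methods 1·2): 0.65 vs {0.17, 0.14, 0.38, 0.32, 0.35, 0.30} → pass.
TA (methods 1·2): 0.64 vs {0.47, 0.40, 0.32, 0.38, 0.19, 0.16} → pass.
RF (methods 1·2): 0.79 vs {0.21, 0.17, 0.30, 0.35, 0.16, 0.19} → pass.
0 of 4 fail.

0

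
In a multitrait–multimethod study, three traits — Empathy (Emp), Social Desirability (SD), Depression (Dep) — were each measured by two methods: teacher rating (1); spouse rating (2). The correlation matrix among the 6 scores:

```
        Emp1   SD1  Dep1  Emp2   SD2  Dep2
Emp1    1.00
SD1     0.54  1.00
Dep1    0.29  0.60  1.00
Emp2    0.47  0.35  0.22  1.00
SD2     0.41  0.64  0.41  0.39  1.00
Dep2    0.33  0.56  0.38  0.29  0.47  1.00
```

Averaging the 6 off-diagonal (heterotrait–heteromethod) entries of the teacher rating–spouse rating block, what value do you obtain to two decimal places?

HTHM values (method 1 × method 2): 0.41, 0.33, 0.35, 0.56, 0.22, 0.41; mean = 2.28/6 = 0.38.

0.38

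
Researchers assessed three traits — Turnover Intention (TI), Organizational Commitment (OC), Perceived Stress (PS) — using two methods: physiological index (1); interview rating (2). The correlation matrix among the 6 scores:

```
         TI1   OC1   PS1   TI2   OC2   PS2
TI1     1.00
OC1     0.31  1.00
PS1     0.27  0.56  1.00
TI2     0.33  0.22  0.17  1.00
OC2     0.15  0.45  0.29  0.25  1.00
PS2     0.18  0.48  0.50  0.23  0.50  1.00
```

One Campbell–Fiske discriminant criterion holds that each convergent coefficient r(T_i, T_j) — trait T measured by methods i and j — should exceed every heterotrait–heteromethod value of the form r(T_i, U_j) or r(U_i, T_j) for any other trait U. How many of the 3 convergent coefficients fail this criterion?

Each convergent coefficient versus the relevant comparison correlations:
TI (methods 1·2): 0.33 vs {0.15, 0.22, 0.18, 0.17} → pass.
OC (methods 1·2): 0.45 vs {0.22, 0.15, 0.48, 0.29} → fail.
PS (methods 1·2): 0.50 vs {0.17, 0.18, 0.29, 0.48} → pass.
1 of 3 fail.

1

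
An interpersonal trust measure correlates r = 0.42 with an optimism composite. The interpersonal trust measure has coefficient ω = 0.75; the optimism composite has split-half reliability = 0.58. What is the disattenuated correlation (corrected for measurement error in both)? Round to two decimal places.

r_true = r_obs / √(r_xx · r_yy) = 0.42 / √(0.75 × 0.58) = 0.42 / √0.4350 = 0.42 / 0.6595 ≈ 0.64.

0.64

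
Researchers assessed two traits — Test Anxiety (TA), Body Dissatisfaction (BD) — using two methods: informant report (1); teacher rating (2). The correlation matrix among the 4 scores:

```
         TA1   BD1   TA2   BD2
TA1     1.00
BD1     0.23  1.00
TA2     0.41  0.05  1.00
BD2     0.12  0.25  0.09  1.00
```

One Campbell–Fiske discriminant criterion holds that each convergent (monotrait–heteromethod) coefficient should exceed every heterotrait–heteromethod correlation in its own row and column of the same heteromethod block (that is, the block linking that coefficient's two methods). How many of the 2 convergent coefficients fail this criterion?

0

Each convergent coefficient versus the relevant comparison correlations:
TA (methods 1·2): 0.41 vs {0.12, 0.05} → pass.
BD (methods 1·2): 0.25 vs {0.05, 0.12} → pass.
0 of 2 fail.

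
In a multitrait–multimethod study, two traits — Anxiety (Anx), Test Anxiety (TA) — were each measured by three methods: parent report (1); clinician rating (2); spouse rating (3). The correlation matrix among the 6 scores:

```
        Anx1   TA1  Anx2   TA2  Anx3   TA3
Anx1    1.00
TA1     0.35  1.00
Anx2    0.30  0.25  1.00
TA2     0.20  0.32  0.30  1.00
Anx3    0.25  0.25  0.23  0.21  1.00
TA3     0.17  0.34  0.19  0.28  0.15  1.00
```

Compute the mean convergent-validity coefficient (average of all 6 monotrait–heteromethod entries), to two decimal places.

0.29

Convergent values: 0.30, 0.25, 0.23, 0.32, 0.34, 0.28; mean = 1.72/6 = 0.29.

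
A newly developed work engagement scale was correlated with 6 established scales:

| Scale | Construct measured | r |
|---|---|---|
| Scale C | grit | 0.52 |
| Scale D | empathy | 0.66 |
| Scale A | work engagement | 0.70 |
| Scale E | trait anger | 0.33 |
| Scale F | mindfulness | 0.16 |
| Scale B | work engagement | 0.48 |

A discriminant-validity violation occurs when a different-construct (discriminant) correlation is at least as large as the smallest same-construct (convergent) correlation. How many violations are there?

2

Convergent (same construct = work engagement): Scale A, Scale B.
Smallest convergent = 0.48. Discriminant values: 0.52, 0.66, 0.33, 0.16; count ≥ 0.48 → 2.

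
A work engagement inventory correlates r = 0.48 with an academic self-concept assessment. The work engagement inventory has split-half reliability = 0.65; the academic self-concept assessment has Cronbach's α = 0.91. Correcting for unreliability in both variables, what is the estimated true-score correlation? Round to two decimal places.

0.62

r_true = r_obs / √(r_xx · r_yy) = 0.48 / √(0.65 × 0.91) = 0.48 / √0.5915 = 0.48 / 0.7691 ≈ 0.62.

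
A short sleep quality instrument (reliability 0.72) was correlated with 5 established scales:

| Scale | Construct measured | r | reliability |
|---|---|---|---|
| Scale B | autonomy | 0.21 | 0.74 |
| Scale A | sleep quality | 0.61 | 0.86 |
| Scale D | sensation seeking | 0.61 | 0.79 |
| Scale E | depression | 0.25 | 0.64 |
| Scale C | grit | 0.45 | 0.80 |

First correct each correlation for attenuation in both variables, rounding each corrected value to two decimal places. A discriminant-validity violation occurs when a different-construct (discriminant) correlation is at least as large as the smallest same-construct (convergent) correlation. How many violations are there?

1

Disattenuated r (r / √(r_scale · r_new)):
  Scale B (disc): 0.21 / √(0.74·0.72) = 0.29
  Scale A (conv): 0.61 / √(0.86·0.72) = 0.78
  Scale D (disc): 0.61 / √(0.79·0.72) = 0.81
  Scale E (disc): 0.25 / √(0.64·0.72) = 0.37
  Scale C (disc): 0.45 / √(0.80·0.72) = 0.59
Smallest convergent = 0.78. Discriminant values: 0.29, 0.81, 0.37, 0.59; count ≥ 0.78 → 1.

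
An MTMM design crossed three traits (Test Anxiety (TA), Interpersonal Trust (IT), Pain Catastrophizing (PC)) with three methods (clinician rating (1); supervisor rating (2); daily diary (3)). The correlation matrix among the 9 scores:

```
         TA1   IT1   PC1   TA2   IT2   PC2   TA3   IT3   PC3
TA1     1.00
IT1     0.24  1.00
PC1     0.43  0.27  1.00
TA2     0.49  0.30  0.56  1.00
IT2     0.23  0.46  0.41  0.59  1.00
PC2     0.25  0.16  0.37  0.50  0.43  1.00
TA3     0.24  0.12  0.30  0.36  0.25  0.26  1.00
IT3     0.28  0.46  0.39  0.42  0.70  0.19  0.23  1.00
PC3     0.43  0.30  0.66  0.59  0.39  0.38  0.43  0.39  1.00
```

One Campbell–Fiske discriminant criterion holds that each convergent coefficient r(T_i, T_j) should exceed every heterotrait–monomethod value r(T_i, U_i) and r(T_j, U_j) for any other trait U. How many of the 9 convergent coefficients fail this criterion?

Convergent coefficients and their comparison sets:
TA (methods 1·2): 0.49 vs {0.24, 0.59, 0.43, 0.50} → fail.
TA (methods 1·3): 0.24 vs {0.24, 0.23, 0.43, 0.43} → fail.
TA (methods 2·3): 0.36 vs {0.59, 0.23, 0.50, 0.43} → fail.
IT (methods 1·2): 0.46 vs {0.24, 0.59, 0.27, 0.43} → fail.
IT (methods 1·3): 0.46 vs {0.24, 0.23, 0.27, 0.39} → pass.
IT (methods 2·3): 0.70 vs {0.59, 0.23, 0.43, 0.39} → pass.
PC (methods 1·2): 0.37 vs {0.43, 0.50, 0.27, 0.43} → fail.
PC (methods 1·3): 0.66 vs {0.43, 0.43, 0.27, 0.39} → pass.
PC (methods 2·3): 0.38 vs {0.50, 0.43, 0.43, 0.39} → fail.
6 of 9 fail.

6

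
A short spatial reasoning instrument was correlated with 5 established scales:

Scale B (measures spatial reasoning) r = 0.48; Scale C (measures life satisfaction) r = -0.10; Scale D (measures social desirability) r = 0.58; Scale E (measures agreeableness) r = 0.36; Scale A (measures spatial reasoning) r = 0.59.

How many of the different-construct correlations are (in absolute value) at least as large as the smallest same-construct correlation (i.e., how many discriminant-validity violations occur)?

1

Convergent (same construct = spatial reasoning): Scale B, Scale A.
Smallest convergent = 0.48. Discriminant |r|: 0.10, 0.58, 0.36; count ≥ 0.48 → 1.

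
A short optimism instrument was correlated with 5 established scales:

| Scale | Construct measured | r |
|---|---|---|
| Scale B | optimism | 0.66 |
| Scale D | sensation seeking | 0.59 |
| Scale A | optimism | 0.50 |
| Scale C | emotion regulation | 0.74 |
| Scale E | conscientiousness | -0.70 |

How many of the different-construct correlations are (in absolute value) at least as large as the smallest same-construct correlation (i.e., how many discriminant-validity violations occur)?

Convergent (same construct = optimism): Scale B, Scale A.
Smallest convergent = 0.50. Discriminant |r|: 0.59, 0.74, 0.70; count ≥ 0.50 → 3.

3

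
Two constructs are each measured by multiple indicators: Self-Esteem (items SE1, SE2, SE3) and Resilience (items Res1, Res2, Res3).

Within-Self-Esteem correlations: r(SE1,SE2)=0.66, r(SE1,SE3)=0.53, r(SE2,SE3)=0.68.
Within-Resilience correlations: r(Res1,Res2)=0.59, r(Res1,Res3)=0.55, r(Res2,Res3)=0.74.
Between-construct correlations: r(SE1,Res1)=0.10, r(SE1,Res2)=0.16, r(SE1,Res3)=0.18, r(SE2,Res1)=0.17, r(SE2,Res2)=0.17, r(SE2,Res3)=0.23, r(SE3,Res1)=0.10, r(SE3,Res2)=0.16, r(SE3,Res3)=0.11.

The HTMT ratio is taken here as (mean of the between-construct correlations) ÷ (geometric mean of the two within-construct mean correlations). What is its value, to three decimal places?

Mean heterotrait r = 1.38/9 = 0.1533.
Mean within-SE = 1.87/3 = 0.6233; mean within-Res = 1.88/3 = 0.6267.
Geometric mean = √(0.6233 × 0.6267) = 0.6250.
HTMT = 0.1533 / 0.6250 = 0.245.

0.245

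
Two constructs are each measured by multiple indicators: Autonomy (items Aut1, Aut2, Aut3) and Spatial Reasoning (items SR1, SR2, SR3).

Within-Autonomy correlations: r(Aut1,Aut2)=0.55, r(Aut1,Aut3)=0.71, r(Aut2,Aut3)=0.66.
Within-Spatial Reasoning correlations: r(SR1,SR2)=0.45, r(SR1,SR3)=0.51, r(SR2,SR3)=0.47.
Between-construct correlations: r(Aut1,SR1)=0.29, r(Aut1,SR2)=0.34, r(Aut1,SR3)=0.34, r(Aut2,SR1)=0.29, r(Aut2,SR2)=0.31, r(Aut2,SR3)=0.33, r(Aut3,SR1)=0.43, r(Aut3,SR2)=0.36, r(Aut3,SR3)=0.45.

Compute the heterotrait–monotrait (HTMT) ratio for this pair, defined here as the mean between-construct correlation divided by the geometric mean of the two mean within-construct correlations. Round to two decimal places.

0.63

Mean heterotrait r = 3.14/9 = 0.3489.
Mean within-Aut = 1.92/3 = 0.6400; mean within-SR = 1.43/3 = 0.4767.
Geometric mean = √(0.6400 × 0.4767) = 0.5523.
HTMT = 0.3489 / 0.5523 = 0.63.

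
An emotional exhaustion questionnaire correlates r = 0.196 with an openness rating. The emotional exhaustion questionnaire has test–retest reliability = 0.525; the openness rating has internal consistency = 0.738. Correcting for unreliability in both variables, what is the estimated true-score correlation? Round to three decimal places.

0.315

r_true = r_obs / √(r_xx · r_yy) = 0.196 / √(0.525 × 0.738) = 0.196 / √0.387450 = 0.196 / 0.6225 ≈ 0.315.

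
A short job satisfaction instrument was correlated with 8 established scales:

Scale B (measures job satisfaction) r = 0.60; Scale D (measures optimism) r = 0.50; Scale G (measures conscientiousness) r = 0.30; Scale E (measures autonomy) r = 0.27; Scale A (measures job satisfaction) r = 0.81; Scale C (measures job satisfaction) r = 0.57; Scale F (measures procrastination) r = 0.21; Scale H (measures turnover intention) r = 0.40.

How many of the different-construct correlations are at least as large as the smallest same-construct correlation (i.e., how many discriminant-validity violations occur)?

Convergent (same construct = job satisfaction): Scale B, Scale A, Scale C.
Smallest convergent = 0.57. Discriminant values: 0.50, 0.30, 0.27, 0.21, 0.40; count ≥ 0.57 → 0.

0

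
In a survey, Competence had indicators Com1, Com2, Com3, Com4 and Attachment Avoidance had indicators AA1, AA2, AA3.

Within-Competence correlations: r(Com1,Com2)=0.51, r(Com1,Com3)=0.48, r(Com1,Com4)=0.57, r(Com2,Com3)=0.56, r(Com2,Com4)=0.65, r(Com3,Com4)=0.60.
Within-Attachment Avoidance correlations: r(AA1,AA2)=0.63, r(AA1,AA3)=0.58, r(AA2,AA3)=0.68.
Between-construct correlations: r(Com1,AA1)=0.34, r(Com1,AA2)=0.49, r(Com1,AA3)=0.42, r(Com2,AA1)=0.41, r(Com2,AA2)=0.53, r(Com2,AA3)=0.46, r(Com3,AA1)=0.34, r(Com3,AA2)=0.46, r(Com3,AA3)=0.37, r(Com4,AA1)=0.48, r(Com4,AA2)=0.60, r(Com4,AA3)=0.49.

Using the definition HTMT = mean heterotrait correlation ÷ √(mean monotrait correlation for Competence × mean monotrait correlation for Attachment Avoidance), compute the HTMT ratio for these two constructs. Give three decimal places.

Mean between = 5.39/12 = 0.4492.
Mean within-Com = 3.37/6 = 0.5617; mean within-AA = 1.89/3 = 0.6300.
Geometric mean = √(0.5617 × 0.6300) = 0.5949.
HTMT = 0.4492 / 0.5949 = 0.755.

0.755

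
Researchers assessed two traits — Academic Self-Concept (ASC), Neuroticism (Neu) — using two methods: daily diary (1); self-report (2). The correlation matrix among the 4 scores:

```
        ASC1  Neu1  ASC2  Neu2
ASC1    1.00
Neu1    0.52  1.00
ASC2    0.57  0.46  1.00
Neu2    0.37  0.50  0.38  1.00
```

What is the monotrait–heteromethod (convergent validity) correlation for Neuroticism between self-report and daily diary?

Same trait (Neu), different methods: r(Neu2, Neu1) = 0.50.

0.50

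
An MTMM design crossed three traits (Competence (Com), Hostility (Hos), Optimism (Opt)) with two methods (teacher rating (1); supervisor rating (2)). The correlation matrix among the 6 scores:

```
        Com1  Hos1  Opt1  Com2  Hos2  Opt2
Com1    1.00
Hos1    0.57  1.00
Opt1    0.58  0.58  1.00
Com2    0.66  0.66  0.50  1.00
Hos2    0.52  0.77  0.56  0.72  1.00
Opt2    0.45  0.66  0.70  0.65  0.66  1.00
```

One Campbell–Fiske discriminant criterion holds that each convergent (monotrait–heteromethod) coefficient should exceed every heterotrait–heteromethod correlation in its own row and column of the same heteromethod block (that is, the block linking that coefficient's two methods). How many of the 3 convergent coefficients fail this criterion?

1

Convergent coefficients and their comparison sets:
Com (methods 1·2): 0.66 vs {0.52, 0.66, 0.45, 0.50} → fail.
Hos (methods 1·2): 0.77 vs {0.66, 0.52, 0.66, 0.56} → pass.
Opt (methods 1·2): 0.70 vs {0.50, 0.45, 0.56, 0.66} → pass.
1 of 3 fail.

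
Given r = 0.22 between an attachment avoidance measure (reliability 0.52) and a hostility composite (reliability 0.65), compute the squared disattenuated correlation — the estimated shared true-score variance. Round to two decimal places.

Disattenuated r = 0.22 / √(0.52 × 0.65) = 0.22 / 0.5814 = 0.3784.
Shared true-score variance = 0.3784² = 0.1432 ≈ 0.14.

0.14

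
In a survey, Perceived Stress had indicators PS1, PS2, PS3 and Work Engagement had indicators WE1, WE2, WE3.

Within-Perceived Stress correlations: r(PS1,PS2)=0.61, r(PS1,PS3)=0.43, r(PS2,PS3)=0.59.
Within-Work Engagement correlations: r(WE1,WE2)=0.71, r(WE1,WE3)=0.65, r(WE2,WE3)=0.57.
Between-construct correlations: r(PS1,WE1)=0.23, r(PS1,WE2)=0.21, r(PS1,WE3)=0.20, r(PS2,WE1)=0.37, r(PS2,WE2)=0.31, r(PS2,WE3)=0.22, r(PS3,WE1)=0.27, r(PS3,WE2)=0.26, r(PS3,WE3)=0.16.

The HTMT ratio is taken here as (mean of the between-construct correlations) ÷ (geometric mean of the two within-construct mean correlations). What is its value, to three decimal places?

Between-construct mean = 2.23/9 = 0.2478.
Mean within-PS = 1.63/3 = 0.5433; mean within-WE = 1.93/3 = 0.6433.
Geometric mean = √(0.5433 × 0.6433) = 0.5912.
HTMT = 0.2478 / 0.5912 = 0.419.

0.419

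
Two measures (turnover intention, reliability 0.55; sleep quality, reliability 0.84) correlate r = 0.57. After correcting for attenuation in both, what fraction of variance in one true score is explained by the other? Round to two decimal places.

0.70

Disattenuated r = 0.57 / √(0.55 × 0.84) = 0.57 / 0.6797 = 0.8386.
Shared true-score variance = 0.8386² = 0.7032 ≈ 0.70.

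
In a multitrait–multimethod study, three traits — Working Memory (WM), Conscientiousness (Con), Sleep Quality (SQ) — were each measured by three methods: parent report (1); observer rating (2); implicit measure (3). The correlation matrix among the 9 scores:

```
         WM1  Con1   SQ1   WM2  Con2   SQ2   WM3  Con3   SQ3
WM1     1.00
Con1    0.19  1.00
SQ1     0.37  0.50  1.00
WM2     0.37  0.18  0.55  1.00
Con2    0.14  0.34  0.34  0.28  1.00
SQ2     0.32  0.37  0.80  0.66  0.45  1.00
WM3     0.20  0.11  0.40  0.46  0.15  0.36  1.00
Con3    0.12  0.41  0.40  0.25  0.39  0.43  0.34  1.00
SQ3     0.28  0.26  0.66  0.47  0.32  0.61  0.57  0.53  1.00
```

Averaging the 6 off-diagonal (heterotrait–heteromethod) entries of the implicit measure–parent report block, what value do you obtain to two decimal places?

0.26

HTHM values (method 3 × method 1): 0.11, 0.40, 0.12, 0.40, 0.28, 0.26; mean = 1.57/6 = 0.26.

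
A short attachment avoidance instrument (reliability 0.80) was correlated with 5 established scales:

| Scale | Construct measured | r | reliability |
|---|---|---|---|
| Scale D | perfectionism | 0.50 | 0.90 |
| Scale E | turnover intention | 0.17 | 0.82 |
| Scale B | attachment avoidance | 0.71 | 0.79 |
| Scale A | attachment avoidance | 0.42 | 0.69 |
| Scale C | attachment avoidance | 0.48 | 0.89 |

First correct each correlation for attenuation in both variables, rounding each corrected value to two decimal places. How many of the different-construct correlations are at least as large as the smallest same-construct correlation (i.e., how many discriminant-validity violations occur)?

1

Disattenuated r (r / √(r_scale · r_new)):
  Scale D (disc): 0.50 / √(0.90·0.80) = 0.59
  Scale E (disc): 0.17 / √(0.82·0.80) = 0.21
  Scale B (conv): 0.71 / √(0.79·0.80) = 0.89
  Scale A (conv): 0.42 / √(0.69·0.80) = 0.57
  Scale C (conv): 0.48 / √(0.89·0.80) = 0.57
Smallest convergent = 0.57. Discriminant values: 0.59, 0.21; count ≥ 0.57 → 1.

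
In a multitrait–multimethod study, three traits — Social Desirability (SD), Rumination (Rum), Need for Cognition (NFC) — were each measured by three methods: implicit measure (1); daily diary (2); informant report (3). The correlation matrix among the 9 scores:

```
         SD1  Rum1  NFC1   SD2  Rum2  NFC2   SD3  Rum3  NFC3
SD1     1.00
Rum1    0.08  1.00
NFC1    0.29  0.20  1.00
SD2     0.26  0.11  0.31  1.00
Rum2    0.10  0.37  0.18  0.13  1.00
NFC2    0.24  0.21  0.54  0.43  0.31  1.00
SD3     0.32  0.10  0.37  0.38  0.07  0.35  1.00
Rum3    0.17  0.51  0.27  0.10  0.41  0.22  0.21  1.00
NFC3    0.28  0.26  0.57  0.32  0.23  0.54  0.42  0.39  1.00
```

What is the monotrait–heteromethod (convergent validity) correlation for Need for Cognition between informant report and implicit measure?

0.57

Same trait (NFC), different methods: r(NFC3, NFC1) = 0.57.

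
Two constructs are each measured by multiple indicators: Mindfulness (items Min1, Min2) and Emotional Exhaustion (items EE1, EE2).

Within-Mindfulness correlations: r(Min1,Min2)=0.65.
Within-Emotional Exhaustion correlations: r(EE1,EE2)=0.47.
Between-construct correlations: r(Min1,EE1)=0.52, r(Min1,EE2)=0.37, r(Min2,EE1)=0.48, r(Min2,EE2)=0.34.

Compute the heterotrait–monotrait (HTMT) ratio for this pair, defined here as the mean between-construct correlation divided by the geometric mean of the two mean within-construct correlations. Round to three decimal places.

Between-construct mean = 1.71/4 = 0.4275.
Mean within-Min = 0.65/1 = 0.6500; mean within-EE = 0.47/1 = 0.4700.
Geometric mean = √(0.6500 × 0.4700) = 0.5527.
HTMT = 0.4275 / 0.5527 = 0.773.

0.773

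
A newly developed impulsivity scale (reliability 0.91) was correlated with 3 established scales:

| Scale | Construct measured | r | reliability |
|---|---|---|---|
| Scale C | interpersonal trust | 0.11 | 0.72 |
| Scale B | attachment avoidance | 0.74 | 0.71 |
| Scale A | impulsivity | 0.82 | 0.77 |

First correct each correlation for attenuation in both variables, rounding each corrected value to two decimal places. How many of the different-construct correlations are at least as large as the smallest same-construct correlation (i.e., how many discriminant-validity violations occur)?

0

Disattenuated r (r / √(r_scale · r_new)):
  Scale C (disc): 0.11 / √(0.72·0.91) = 0.14
  Scale B (disc): 0.74 / √(0.71·0.91) = 0.92
  Scale A (conv): 0.82 / √(0.77·0.91) = 0.98
Smallest convergent = 0.98. Discriminant values: 0.14, 0.92; count ≥ 0.98 → 0.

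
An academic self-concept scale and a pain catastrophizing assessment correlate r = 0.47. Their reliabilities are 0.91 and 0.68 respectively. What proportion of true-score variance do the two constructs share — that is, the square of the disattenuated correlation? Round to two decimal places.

Disattenuated r = 0.47 / √(0.91 × 0.68) = 0.47 / 0.7866 = 0.5975.
Shared true-score variance = 0.5975² = 0.3570 ≈ 0.36.

0.36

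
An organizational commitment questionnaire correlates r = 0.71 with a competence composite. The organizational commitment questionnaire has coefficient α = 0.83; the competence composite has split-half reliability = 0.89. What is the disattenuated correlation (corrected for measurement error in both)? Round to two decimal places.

0.83

r_true = r_obs / √(r_xx · r_yy) = 0.71 / √(0.83 × 0.89) = 0.71 / √0.7387 = 0.71 / 0.8595 ≈ 0.83.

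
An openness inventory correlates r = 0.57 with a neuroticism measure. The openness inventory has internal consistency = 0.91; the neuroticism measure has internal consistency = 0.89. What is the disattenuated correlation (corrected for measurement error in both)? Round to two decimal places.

r_true = r_obs / √(r_xx · r_yy) = 0.57 / √(0.91 × 0.89) = 0.57 / √0.8099 = 0.57 / 0.8999 ≈ 0.63.

0.63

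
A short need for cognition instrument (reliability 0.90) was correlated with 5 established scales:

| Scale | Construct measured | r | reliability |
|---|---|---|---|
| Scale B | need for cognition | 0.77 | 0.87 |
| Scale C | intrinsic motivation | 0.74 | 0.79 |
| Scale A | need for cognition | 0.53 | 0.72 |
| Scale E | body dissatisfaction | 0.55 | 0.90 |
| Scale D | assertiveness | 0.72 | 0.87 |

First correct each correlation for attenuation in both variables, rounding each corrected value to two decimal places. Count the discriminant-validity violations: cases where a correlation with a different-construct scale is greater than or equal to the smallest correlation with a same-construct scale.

2

Disattenuated r (r / √(r_scale · r_new)):
  Scale B (conv): 0.77 / √(0.87·0.90) = 0.87
  Scale C (disc): 0.74 / √(0.79·0.90) = 0.88
  Scale A (conv): 0.53 / √(0.72·0.90) = 0.66
  Scale E (disc): 0.55 / √(0.90·0.90) = 0.61
  Scale D (disc): 0.72 / √(0.87·0.90) = 0.81
Smallest convergent = 0.66. Discriminant values: 0.88, 0.61, 0.81; count ≥ 0.66 → 2.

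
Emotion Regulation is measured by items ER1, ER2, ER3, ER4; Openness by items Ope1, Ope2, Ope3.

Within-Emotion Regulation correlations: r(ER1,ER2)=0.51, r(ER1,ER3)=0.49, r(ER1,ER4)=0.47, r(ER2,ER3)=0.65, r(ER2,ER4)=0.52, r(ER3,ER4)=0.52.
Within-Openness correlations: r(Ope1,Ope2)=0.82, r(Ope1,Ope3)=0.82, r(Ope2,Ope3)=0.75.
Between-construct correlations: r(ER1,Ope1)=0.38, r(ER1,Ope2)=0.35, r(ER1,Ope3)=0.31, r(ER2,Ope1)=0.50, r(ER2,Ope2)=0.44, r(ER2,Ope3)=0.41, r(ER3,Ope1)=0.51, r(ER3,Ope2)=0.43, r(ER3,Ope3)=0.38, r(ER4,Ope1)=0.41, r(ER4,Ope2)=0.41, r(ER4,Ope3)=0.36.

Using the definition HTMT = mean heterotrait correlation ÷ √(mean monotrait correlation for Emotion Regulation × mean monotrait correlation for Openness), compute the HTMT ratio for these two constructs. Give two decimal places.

0.63

Between-construct mean = 4.89/12 = 0.4075.
Mean within-ER = 3.16/6 = 0.5267; mean within-Ope = 2.39/3 = 0.7967.
Geometric mean = √(0.5267 × 0.7967) = 0.6478.
HTMT = 0.4075 / 0.6478 = 0.63.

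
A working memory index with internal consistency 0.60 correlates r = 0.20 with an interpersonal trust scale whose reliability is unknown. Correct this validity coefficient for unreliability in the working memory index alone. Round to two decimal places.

Single correction: r_c = r_obs / √r_xx = 0.20 / √0.60 = 0.20 / 0.7746 ≈ 0.26.

0.26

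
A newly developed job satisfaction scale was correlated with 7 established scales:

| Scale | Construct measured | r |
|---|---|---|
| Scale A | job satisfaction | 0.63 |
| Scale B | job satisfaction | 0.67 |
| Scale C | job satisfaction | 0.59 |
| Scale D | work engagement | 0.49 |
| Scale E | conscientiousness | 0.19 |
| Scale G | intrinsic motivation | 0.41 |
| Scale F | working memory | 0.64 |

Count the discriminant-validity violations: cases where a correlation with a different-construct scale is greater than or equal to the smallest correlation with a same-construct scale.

1

Convergent (same construct = job satisfaction): Scale A, Scale B, Scale C.
Smallest convergent = 0.59. Discriminant values: 0.49, 0.19, 0.41, 0.64; count ≥ 0.59 → 1.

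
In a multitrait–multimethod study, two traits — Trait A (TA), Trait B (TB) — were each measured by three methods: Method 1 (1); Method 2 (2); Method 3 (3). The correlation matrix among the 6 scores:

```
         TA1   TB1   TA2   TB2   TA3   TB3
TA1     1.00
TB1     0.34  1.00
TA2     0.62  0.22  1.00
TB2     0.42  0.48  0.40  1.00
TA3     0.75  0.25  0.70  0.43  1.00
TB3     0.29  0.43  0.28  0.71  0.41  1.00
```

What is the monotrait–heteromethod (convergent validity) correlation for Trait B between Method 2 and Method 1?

Same trait (TB), different methods: r(TB2, TB1) = 0.48.

0.48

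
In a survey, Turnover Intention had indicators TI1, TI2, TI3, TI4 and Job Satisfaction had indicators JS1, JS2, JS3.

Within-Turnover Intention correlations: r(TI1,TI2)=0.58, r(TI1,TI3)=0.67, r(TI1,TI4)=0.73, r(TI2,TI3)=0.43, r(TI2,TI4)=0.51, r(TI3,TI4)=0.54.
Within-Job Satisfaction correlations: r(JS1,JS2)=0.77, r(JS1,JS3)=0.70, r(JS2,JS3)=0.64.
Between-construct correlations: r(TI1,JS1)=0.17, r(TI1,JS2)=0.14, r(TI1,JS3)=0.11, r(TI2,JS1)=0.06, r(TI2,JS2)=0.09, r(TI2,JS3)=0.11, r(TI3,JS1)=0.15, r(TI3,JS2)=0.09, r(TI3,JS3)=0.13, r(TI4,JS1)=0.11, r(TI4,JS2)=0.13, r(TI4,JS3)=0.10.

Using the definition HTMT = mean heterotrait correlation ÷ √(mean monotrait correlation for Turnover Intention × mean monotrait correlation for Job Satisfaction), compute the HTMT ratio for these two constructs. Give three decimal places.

Mean between = 1.39/12 = 0.1158.
Mean within-TI = 3.46/6 = 0.5767; mean within-JS = 2.11/3 = 0.7033.
Geometric mean = √(0.5767 × 0.7033) = 0.6369.
HTMT = 0.1158 / 0.6369 = 0.182.

0.182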